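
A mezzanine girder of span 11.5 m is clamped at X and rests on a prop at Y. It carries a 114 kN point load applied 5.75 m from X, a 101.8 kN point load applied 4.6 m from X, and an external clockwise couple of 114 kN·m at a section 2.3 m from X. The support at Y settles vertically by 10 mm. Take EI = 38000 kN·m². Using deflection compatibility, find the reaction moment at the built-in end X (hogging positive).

Choose R_Y as the redundant. The primary structure is the cantilever fixed at X.
Free-end deflection of the primary structure under the applied loading (downward +):
  point load 114 at a = 5.75: Pa²(3L − a)/(6EI) = 18060/EI
  point load 101.8 at a = 4.6: Pa²(3L − a)/(6EI) = 10735/EI
  clockwise couple 114 at a = 2.3: M₀a(2L − a)/(2EI) = 2714/EI
  δ_0 = 31509/EI
Flexibility coefficient — unit upward force at Y: δ_{YY} = L³/(3EI) = 507/EI.
With EI = 38000 kN·m²: δ_0 = 0.82918 m and δ_{YY} = 0.013341 m/kN.
Compatibility — the beam at Y must follow the support down by 0.01 m: δ_0 − R_Y·δ_{YY} = 0.01, so R_Y = (0.82918 − 0.01)/0.013341 = 61.4 kN.
Moment equilibrium about X: M_X = Σ(load moments about X) − R_Y·L = 1238 − 61.4×11.5 = 531.6 kN·m.

M_X = 531.6 kN·m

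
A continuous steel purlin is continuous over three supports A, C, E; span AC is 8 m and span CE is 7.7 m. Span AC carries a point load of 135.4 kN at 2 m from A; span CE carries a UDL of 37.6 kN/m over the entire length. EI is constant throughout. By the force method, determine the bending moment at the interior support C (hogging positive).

M_C = 201.4 kN·m

Take M_C as the redundant. Released structure: two simple spans AC and CE with a hinge at C.
End slopes at the hinge C, treating each span as simply supported:
  span AC: point load 135.4 at a = 2: Pab(L + a)/(6LEI) = 338.5/EI
  span CE: UDL 37.6: wL³/(24EI) = 715.2/EI
  relative rotation θ_0 = (338.5 + 715.2)/EI = 1054/EI
A unit hogging moment at C produces rotation L₁/(3EI) + L₂/(3EI) = 5.233/EI.
Compatibility: M_C·(L₁+L₂)/(3EI) = θ_0, giving M_C = 201.4 kN·m (hogging).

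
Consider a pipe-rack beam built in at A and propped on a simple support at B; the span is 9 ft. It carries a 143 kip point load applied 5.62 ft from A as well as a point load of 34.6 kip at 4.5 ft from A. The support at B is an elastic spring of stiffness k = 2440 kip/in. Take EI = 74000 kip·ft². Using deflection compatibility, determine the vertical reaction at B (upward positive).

R_B = 76.25 kip

Release the roller at B. Primary structure: cantilever fixed at A.
Deflection at B on the released cantilever, summing each load's contribution:
  point load 143 at a = 5.62: Pa²(3L − a)/(6EI) = 16094/EI
  point load 34.6 at a = 4.5: Pa²(3L − a)/(6EI) = 2627/EI
  δ_0 = 18721/EI
Tip deflection under a unit load at B: L³/(3EI) = 243/EI.
With EI = 74000 kip·ft²: δ_0 = 0.25299 ft and δ_{BB} = 0.003284 ft/kip.
Compatibility — the spring shortens by R_B/k under the reaction it provides: δ_0 − R_B·δ_{BB} = R_B/k. With 1/k = 1/(2440×12) ft/kip = 0.000034 ft/kip, R_B = δ_0 / (δ_{BB} + 1/k) = 0.25299 / (0.003284 + 0.000034) = 76.25 kip.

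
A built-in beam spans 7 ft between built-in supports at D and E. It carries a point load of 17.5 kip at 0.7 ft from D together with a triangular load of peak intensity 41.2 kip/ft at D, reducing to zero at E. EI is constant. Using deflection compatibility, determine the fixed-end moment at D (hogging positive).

Release both end moments; the primary structure is a simply-supported span DE with redundants M_D and M_E.
End rotations of the released simple span under the applied load (×1/EI):
  at D: point load 17.5 at a = 0.7: Pab(L + b)/(6LEI) = 24.44/EI
  at E: point load 17.5 at a = 0.7: Pab(L + a)/(6LEI) = 14.15/EI
  at D: triangular load, peak 41.2: w₀L³/(45EI) = 314/EI
  at E: triangular load, peak 41.2: 7w₀L³/(360EI) = 274.8/EI
  θ_D0 = 338.5/EI,  θ_E0 = 288.9/EI
Flexibility coefficients: a unit moment at one end gives L/(3EI) there and L/(6EI) at the far end, so f₁₁ = f₂₂ = 2.333/EI and f₁₂ = f₂₁ = 1.167/EI.
Compatibility — zero rotation at each built-in end:
  2.333 M_D + 1.167 M_E = 338.5
  1.167 M_D + 2.333 M_E = 288.9
Solving the pair gives M_D = 110.9 kip·ft and M_E = 68.4 kip·ft (hogging).

M_D = 110.9 kip·ft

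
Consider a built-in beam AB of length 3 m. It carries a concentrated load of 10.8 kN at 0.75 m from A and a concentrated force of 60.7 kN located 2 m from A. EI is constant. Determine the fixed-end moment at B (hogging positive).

Take the two fixed-end moments M_A, M_B as redundants; the released structure is the simple span AB.
Simple-span end rotations at A and B under the given loads:
  at A: point load 10.8 at a = 0.75: Pab(L + b)/(6LEI) = 5.316/EI
  at B: point load 10.8 at a = 0.75: Pab(L + a)/(6LEI) = 3.797/EI
  at A: point load 60.7 at a = 2: Pab(L + b)/(6LEI) = 26.98/EI
  at B: point load 60.7 at a = 2: Pab(L + a)/(6LEI) = 33.72/EI
  θ_A0 = 32.29/EI,  θ_B0 = 37.52/EI
Flexibility coefficients: a unit moment at one end gives L/(3EI) there and L/(6EI) at the far end, so f₁₁ = f₂₂ = 1/EI and f₁₂ = f₂₁ = 0.5/EI.
Compatibility — zero rotation at each built-in end:
  1 M_A + 0.5 M_B = 32.29
  0.5 M_A + 1 M_B = 37.52
Solving the pair gives M_A = 18.05 kN·m and M_B = 28.5 kN·m (hogging).

M_B = 28.5 kN·m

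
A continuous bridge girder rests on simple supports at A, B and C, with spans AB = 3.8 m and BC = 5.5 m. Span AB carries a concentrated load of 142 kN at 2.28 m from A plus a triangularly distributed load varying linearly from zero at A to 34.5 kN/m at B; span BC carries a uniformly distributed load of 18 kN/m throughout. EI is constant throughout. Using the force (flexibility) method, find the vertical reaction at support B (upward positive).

Insert a hinge at B; M_B is the redundant, and each span becomes simply supported.
Discontinuity in slope at B on the released structure — sum the simple-span end rotations:
  span AB: point load 142 at a = 2.28: Pab(L + a)/(6LEI) = 131.2/EI
  span AB: triangular load, peak 34.5: w₀L³/(45EI) = 42.07/EI
  span BC: UDL 18: wL³/(24EI) = 124.8/EI
  relative rotation θ_0 = (173.3 + 124.8)/EI = 298.1/EI
A unit hogging moment at B produces rotation L₁/(3EI) + L₂/(3EI) = 3.1/EI.
Slope continuity at B: θ_0 = M_B·3.1/EI, so M_B = 298.1/3.1 = 96.16 kN·m (hogging).
Span AB, ΣM about A with M_B applied at B: R_B^{AB}·3.8 = 489.8 + 96.16, so R_B^{AB} = 154.2 kN and R_A = 207.6 − 154.2 = 53.35 kN.
Span BC, ΣM about C: R_B^{BC}·5.5 = 272.2 + 96.16, so R_B^{BC} = 66.98 kN and R_C = 99 − 66.98 = 32.02 kN.
R_B = 154.2 + 66.98 = 221.2 kN.

R_B = 221.2 kN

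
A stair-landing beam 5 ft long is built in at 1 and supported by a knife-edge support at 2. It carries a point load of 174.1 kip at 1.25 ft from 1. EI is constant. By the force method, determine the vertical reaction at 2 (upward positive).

R_2 = 14.96 kip

Choose R_2 as the redundant. The primary structure is the cantilever fixed at 1.
Deflection at 2 on the released cantilever, summing each load's contribution:
  point load 174.1 at a = 1.25: Pa²(3L − a)/(6EI) = 623.4/EI
Tip deflection under a unit load at 2: L³/(3EI) = 41.67/EI.
Compatibility at 2: δ_0 − R_2·δ_{22} = 0, so R_2 = 623.4/41.67 = 14.96 kip.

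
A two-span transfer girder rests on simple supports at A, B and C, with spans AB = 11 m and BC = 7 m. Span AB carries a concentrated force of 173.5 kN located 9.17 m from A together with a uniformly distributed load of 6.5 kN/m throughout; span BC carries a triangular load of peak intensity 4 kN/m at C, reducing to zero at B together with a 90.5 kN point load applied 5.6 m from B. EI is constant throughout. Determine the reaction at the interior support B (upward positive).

Release continuity at B by inserting a hinge; the redundant is the internal moment M_B. The primary structure is two simply-supported spans AB and BC.
Discontinuity in slope at B on the released structure — sum the simple-span end rotations:
  span AB: point load 173.5 at a = 9.17: Pab(L + a)/(6LEI) = 889.8/EI
  span AB: UDL 6.5: wL³/(24EI) = 360.5/EI
  span BC: triangular load, peak 4: 7w₀L³/(360EI) = 26.68/EI
  span BC: point load 90.5 at a = 5.6: Pab(L + b)/(6LEI) = 141.9/EI
  relative rotation θ_0 = (1250 + 168.6)/EI = 1419/EI
A unit hogging moment at B produces rotation L₁/(3EI) + L₂/(3EI) = 6/EI.
Compatibility: M_B·(L₁+L₂)/(3EI) = θ_0, giving M_B = 236.5 kN·m (hogging).
Span AB, ΣM about A with M_B applied at B: R_B^{AB}·11 = 1984 + 236.5, so R_B^{AB} = 201.9 kN and R_A = 245 − 201.9 = 43.12 kN.
Span BC, ΣM about C: R_B^{BC}·7 = 159.4 + 236.5, so R_B^{BC} = 56.55 kN and R_C = 104.5 − 56.55 = 47.95 kN.
R_B = 201.9 + 56.55 = 258.4 kN.

R_B = 258.4 kN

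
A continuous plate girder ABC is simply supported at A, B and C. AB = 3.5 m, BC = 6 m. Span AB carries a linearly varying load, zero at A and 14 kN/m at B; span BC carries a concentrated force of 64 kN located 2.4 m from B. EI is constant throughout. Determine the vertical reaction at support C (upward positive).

Release continuity at B by inserting a hinge; the redundant is the internal moment M_B. The primary structure is two simply-supported spans AB and BC.
Discontinuity in slope at B on the released structure — sum the simple-span end rotations:
  span AB: triangular load, peak 14: w₀L³/(45EI) = 13.34/EI
  span BC: point load 64 at a = 2.4: Pab(L + b)/(6LEI) = 147.5/EI
  relative rotation θ_0 = (13.34 + 147.5)/EI = 160.8/EI
A unit hogging moment at B produces rotation L₁/(3EI) + L₂/(3EI) = 3.167/EI.
Slope continuity at B: θ_0 = M_B·3.167/EI, so M_B = 160.8/3.167 = 50.78 kN·m (hogging).
Span BC, ΣM about C: R_B^{BC}·6 = 230.4 + 50.78, so R_B^{BC} = 46.86 kN and R_C = 64 − 46.86 = 17.14 kN.

R_C = 17.14 kN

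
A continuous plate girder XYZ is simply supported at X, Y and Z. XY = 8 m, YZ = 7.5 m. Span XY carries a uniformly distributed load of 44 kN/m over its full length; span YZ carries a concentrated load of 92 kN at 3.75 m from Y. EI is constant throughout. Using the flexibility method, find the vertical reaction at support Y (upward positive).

R_Y = 285.1 kN

Insert a hinge at Y; M_Y is the redundant, and each span becomes simply supported.
Discontinuity in slope at Y on the released structure — sum the simple-span end rotations:
  span XY: UDL 44: wL³/(24EI) = 938.7/EI
  span YZ: point load 92 at a = 3.75: Pab(L + b)/(6LEI) = 323.4/EI
  relative rotation θ_0 = (938.7 + 323.4)/EI = 1262/EI
A unit hogging moment at Y produces rotation L₁/(3EI) + L₂/(3EI) = 5.167/EI.
Compatibility: M_Y·(L₁+L₂)/(3EI) = θ_0, giving M_Y = 244.3 kN·m (hogging).
Span XY, ΣM about X with M_Y applied at Y: R_Y^{XY}·8 = 1408 + 244.3, so R_Y^{XY} = 206.5 kN and R_X = 352 − 206.5 = 145.5 kN.
Span YZ, ΣM about Z: R_Y^{YZ}·7.5 = 345 + 244.3, so R_Y^{YZ} = 78.57 kN and R_Z = 92 − 78.57 = 13.43 kN.
R_Y = 206.5 + 78.57 = 285.1 kN.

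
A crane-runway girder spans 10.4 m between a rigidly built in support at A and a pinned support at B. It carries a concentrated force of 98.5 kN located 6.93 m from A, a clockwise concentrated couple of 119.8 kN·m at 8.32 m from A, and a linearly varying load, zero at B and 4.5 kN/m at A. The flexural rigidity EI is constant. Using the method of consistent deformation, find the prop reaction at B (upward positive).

R_B = 72.3 kN

Release the roller at B. Primary structure: cantilever fixed at A.
Deflection at B on the released cantilever, summing each load's contribution:
  point load 98.5 at a = 6.93: Pa²(3L − a)/(6EI) = 19135/EI
  clockwise couple 119.8 at a = 8.32: M₀a(2L − a)/(2EI) = 6220/EI
  triangular load, peak 4.5 at the fixed end: w₀L⁴/(30EI) = 1755/EI
  δ_0 = 27109/EI
Tip deflection under a unit load at B: L³/(3EI) = 375/EI.
Compatibility at B: δ_0 − R_B·δ_{BB} = 0, so R_B = 27109/375 = 72.3 kN.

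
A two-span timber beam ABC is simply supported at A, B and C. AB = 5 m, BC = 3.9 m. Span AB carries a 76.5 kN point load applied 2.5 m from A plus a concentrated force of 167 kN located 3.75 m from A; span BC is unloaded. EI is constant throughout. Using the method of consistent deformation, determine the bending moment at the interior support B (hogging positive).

M_B = 117.3 kN·m

Release continuity at B by inserting a hinge; the redundant is the internal moment M_B. The primary structure is two simply-supported spans AB and BC.
Rotations at B on the released spans (each span's end-slope, ×1/EI):
  span AB: point load 76.5 at a = 2.5: Pab(L + a)/(6LEI) = 119.5/EI
  span AB: point load 167 at a = 3.75: Pab(L + a)/(6LEI) = 228.3/EI
  relative rotation θ_0 = (347.9 + 0)/EI = 347.9/EI
A unit hogging moment at B produces rotation L₁/(3EI) + L₂/(3EI) = 2.967/EI.
Compatibility: M_B·(L₁+L₂)/(3EI) = θ_0, giving M_B = 117.3 kN·m (hogging).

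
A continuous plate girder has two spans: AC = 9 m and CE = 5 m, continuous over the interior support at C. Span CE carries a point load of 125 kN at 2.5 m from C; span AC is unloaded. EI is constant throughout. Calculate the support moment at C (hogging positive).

Release continuity at C by inserting a hinge; the redundant is the internal moment M_C. The primary structure is two simply-supported spans AC and CE.
End slopes at the hinge C, treating each span as simply supported:
  span CE: point load 125 at a = 2.5: Pab(L + b)/(6LEI) = 195.3/EI
  relative rotation θ_0 = (0 + 195.3)/EI = 195.3/EI
A unit hogging moment at C produces rotation L₁/(3EI) + L₂/(3EI) = 4.667/EI.
Compatibility: M_C·(L₁+L₂)/(3EI) = θ_0, giving M_C = 41.85 kN·m (hogging).

M_C = 41.85 kN·m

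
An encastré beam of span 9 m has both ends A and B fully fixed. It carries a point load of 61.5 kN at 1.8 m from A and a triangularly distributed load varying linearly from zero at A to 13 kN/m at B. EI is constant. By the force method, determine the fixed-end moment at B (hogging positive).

Release both end moments; the primary structure is a simply-supported span AB with redundants M_A and M_B.
End rotations of the released simple span under the applied load (×1/EI):
  at A: point load 61.5 at a = 1.8: Pab(L + b)/(6LEI) = 239.1/EI
  at B: point load 61.5 at a = 1.8: Pab(L + a)/(6LEI) = 159.4/EI
  at A: triangular load, peak 13: 7w₀L³/(360EI) = 184.3/EI
  at B: triangular load, peak 13: w₀L³/(45EI) = 210.6/EI
  θ_A0 = 423.4/EI,  θ_B0 = 370/EI
Flexibility coefficients: a unit moment at one end gives L/(3EI) there and L/(6EI) at the far end, so f₁₁ = f₂₂ = 3/EI and f₁₂ = f₂₁ = 1.5/EI.
Compatibility — zero rotation at each built-in end:
  3 M_A + 1.5 M_B = 423.4
  1.5 M_A + 3 M_B = 370
Solving the pair gives M_A = 105.9 kN·m and M_B = 70.36 kN·m (hogging).

M_B = 70.36 kN·m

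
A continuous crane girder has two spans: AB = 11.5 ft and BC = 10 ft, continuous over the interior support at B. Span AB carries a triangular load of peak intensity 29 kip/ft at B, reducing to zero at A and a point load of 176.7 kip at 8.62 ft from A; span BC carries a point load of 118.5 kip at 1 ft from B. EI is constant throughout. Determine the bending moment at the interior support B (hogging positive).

Insert a hinge at B; M_B is the redundant, and each span becomes simply supported.
Rotations at B on the released spans (each span's end-slope, ×1/EI):
  span AB: triangular load, peak 29: w₀L³/(45EI) = 980.1/EI
  span AB: point load 176.7 at a = 8.62: Pab(L + a)/(6LEI) = 1279/EI
  span BC: point load 118.5 at a = 1: Pab(L + b)/(6LEI) = 337.7/EI
  relative rotation θ_0 = (2259 + 337.7)/EI = 2597/EI
A unit hogging moment at B produces rotation L₁/(3EI) + L₂/(3EI) = 7.167/EI.
Compatibility: M_B·(L₁+L₂)/(3EI) = θ_0, giving M_B = 362.4 kip·ft (hogging).

M_B = 362.4 kip·ft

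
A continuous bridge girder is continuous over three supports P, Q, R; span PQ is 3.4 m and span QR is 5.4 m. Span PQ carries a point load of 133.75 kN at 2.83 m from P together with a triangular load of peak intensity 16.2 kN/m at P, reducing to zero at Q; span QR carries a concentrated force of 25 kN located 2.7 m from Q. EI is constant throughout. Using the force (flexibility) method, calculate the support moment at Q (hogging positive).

Release continuity at Q by inserting a hinge; the redundant is the internal moment M_Q. The primary structure is two simply-supported spans PQ and QR.
Discontinuity in slope at Q on the released structure — sum the simple-span end rotations:
  span PQ: point load 133.75 at a = 2.83: Pab(L + a)/(6LEI) = 65.89/EI
  span PQ: triangular load, peak 16.2: 7w₀L³/(360EI) = 12.38/EI
  span QR: point load 25 at a = 2.7: Pab(L + b)/(6LEI) = 45.56/EI
  relative rotation θ_0 = (78.27 + 45.56)/EI = 123.8/EI
A unit hogging moment at Q produces rotation L₁/(3EI) + L₂/(3EI) = 2.933/EI.
Slope continuity at Q: θ_0 = M_Q·2.933/EI, so M_Q = 123.8/2.933 = 42.22 kN·m (hogging).

M_Q = 42.22 kN·m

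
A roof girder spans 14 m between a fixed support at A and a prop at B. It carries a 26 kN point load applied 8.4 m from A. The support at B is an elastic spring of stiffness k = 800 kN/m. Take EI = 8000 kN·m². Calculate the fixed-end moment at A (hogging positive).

M_A = 62.85 kN·m

Release the roller at B. Primary structure: cantilever fixed at A.
Deflection at B on the released cantilever, summing each load's contribution:
  point load 26 at a = 8.4: Pa²(3L − a)/(6EI) = 10274/EI
Tip deflection under a unit load at B: L³/(3EI) = 914.7/EI.
With EI = 8000 kN·m²: δ_0 = 1.2842 m and δ_{BB} = 0.11433 m/kN.
Compatibility — the spring shortens by R_B/k under the reaction it provides: δ_0 − R_B·δ_{BB} = R_B/k. With 1/k = 0.00125 m/kN, R_B = δ_0 / (δ_{BB} + 1/k) = 1.2842 / (0.11433 + 0.00125) = 11.11 kN.
Moment equilibrium about A: M_A = Σ(load moments about A) − R_B·L = 218.4 − 11.11×14 = 62.85 kN·m.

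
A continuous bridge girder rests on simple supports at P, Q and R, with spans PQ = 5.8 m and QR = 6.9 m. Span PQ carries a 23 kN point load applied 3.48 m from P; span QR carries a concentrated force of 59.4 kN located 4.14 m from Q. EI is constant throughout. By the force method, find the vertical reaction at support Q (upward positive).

Release continuity at Q by inserting a hinge; the redundant is the internal moment M_Q. The primary structure is two simply-supported spans PQ and QR.
Rotations at Q on the released spans (each span's end-slope, ×1/EI):
  span PQ: point load 23 at a = 3.48: Pab(L + a)/(6LEI) = 49.52/EI
  span QR: point load 59.4 at a = 4.14: Pab(L + b)/(6LEI) = 158.4/EI
  relative rotation θ_0 = (49.52 + 158.4)/EI = 207.9/EI
A unit hogging moment at Q produces rotation L₁/(3EI) + L₂/(3EI) = 4.233/EI.
Compatibility: M_Q·(L₁+L₂)/(3EI) = θ_0, giving M_Q = 49.11 kN·m (hogging).
Span PQ, ΣM about P with M_Q applied at Q: R_Q^{PQ}·5.8 = 80.04 + 49.11, so R_Q^{PQ} = 22.27 kN and R_P = 23 − 22.27 = 0.7332 kN.
Span QR, ΣM about R: R_Q^{QR}·6.9 = 163.9 + 49.11, so R_Q^{QR} = 30.88 kN and R_R = 59.4 − 30.88 = 28.52 kN.
R_Q = 22.27 + 30.88 = 53.14 kN.

R_Q = 53.14 kN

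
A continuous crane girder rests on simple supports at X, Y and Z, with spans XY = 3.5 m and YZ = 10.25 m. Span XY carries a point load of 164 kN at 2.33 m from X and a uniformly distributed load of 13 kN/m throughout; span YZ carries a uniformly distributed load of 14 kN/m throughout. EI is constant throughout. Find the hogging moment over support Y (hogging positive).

M_Y = 169.2 kN·m

Insert a hinge at Y; M_Y is the redundant, and each span becomes simply supported.
End slopes at the hinge Y, treating each span as simply supported:
  span XY: point load 164 at a = 2.33: Pab(L + a)/(6LEI) = 124.1/EI
  span XY: UDL 13: wL³/(24EI) = 23.22/EI
  span YZ: UDL 14: wL³/(24EI) = 628.2/EI
  relative rotation θ_0 = (147.3 + 628.2)/EI = 775.5/EI
A unit hogging moment at Y produces rotation L₁/(3EI) + L₂/(3EI) = 4.583/EI.
Slope continuity at Y: θ_0 = M_Y·4.583/EI, so M_Y = 775.5/4.583 = 169.2 kN·m (hogging).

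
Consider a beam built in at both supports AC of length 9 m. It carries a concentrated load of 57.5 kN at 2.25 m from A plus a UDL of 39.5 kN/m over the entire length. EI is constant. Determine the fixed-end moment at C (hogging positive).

Release both end moments; the primary structure is a simply-supported span AC with redundants M_A and M_C.
On the primary (simply-supported) span, the end slopes from the loading are:
  at A: point load 57.5 at a = 2.25: Pab(L + b)/(6LEI) = 254.7/EI
  at C: point load 57.5 at a = 2.25: Pab(L + a)/(6LEI) = 181.9/EI
  at A: UDL 39.5: wL³/(24EI) = 1200/EI
  at C: UDL 39.5: wL³/(24EI) = 1200/EI
  θ_A0 = 1455/EI,  θ_C0 = 1382/EI
Flexibility coefficients: a unit moment at one end gives L/(3EI) there and L/(6EI) at the far end, so f₁₁ = f₂₂ = 3/EI and f₁₂ = f₂₁ = 1.5/EI.
Compatibility — zero rotation at each built-in end:
  3 M_A + 1.5 M_C = 1455
  1.5 M_A + 3 M_C = 1382
Solving the pair gives M_A = 339.4 kN·m and M_C = 290.9 kN·m (hogging).

M_C = 290.9 kN·m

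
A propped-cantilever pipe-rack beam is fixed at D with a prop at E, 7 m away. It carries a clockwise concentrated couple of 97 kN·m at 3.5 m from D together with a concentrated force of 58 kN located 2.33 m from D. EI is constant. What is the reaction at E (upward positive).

Release the roller at E. Primary structure: cantilever fixed at D.
Free-end deflection of the primary structure under the applied loading (downward +):
  clockwise couple 97 at a = 3.5: M₀a(2L − a)/(2EI) = 1782/EI
  point load 58 at a = 2.33: Pa²(3L − a)/(6EI) = 979.8/EI
  δ_0 = 2762/EI
Tip deflection under a unit load at E: L³/(3EI) = 114.3/EI.
The prop prevents deflection at E: R_E = δ_0/δ_{EE} = 2762/114.3 = 24.16 kN.

R_E = 24.16 kN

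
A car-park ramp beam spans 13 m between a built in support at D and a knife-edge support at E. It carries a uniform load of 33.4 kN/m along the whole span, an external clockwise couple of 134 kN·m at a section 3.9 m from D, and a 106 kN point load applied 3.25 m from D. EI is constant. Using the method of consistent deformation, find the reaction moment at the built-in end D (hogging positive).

Release the roller at E. Primary structure: cantilever fixed at D.
Primary-structure tip deflection at E by superposition:
  UDL 33.4: wL⁴/(8EI) = 119242/EI
  clockwise couple 134 at a = 3.9: M₀a(2L − a)/(2EI) = 5775/EI
  point load 106 at a = 3.25: Pa²(3L − a)/(6EI) = 6671/EI
  δ_0 = 131688/EI
Flexibility coefficient — unit upward force at E: δ_{EE} = L³/(3EI) = 732.3/EI.
The prop prevents deflection at E: R_E = δ_0/δ_{EE} = 131688/732.3 = 179.8 kN.
Moment equilibrium about D: M_D = Σ(load moments about D) − R_E·L = 3301 − 179.8×13 = 963.1 kN·m.

M_D = 963.1 kN·m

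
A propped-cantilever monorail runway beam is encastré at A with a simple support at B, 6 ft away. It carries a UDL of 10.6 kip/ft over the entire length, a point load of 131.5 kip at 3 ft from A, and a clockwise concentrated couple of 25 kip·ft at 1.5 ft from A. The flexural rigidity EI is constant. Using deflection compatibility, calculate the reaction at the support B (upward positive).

Remove the prop at B; the released (primary) structure is a cantilever built in at A.
Deflection at B on the released cantilever, summing each load's contribution:
  UDL 10.6: wL⁴/(8EI) = 1717/EI
  point load 131.5 at a = 3: Pa²(3L − a)/(6EI) = 2959/EI
  clockwise couple 25 at a = 1.5: M₀a(2L − a)/(2EI) = 196.9/EI
  δ_0 = 4873/EI
Tip deflection under a unit load at B: L³/(3EI) = 72/EI.
Compatibility at B: δ_0 − R_B·δ_{BB} = 0, so R_B = 4873/72 = 67.68 kip.

R_B = 67.68 kip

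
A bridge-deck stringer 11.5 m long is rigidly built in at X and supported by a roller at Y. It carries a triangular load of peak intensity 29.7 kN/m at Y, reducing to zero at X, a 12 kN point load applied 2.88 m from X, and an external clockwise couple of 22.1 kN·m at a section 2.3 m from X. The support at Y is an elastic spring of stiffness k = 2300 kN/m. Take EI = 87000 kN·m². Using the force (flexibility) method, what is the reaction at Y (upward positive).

R_Y = 89.33 kN

Remove the prop at Y; the released (primary) structure is a cantilever built in at X.
Free-end deflection of the primary structure under the applied loading (downward +):
  triangular load, peak 29.7 at the free end: 11w₀L⁴/(120EI) = 47617/EI
  point load 12 at a = 2.88: Pa²(3L − a)/(6EI) = 524.5/EI
  clockwise couple 22.1 at a = 2.3: M₀a(2L − a)/(2EI) = 526.1/EI
  δ_0 = 48667/EI
Flexibility coefficient — unit upward force at Y: δ_{YY} = L³/(3EI) = 507/EI.
With EI = 87000 kN·m²: δ_0 = 0.55939 m and δ_{YY} = 0.005827 m/kN.
Compatibility — the spring shortens by R_Y/k under the reaction it provides: δ_0 − R_Y·δ_{YY} = R_Y/k. With 1/k = 0.000435 m/kN, R_Y = δ_0 / (δ_{YY} + 1/k) = 0.55939 / (0.005827 + 0.000435) = 89.33 kN.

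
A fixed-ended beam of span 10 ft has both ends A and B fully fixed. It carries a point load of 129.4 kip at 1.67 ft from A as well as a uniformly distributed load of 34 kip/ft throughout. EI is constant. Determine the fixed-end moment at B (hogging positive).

M_B = 313.4 kip·ft

Release both end moments; the primary structure is a simply-supported span AB with redundants M_A and M_B.
Simple-span end rotations at A and B under the given loads:
  at A: point load 129.4 at a = 1.67: Pab(L + b)/(6LEI) = 549.9/EI
  at B: point load 129.4 at a = 1.67: Pab(L + a)/(6LEI) = 350.1/EI
  at A: UDL 34: wL³/(24EI) = 1417/EI
  at B: UDL 34: wL³/(24EI) = 1417/EI
  θ_A0 = 1967/EI,  θ_B0 = 1767/EI
Flexibility coefficients: a unit moment at one end gives L/(3EI) there and L/(6EI) at the far end, so f₁₁ = f₂₂ = 3.333/EI and f₁₂ = f₂₁ = 1.667/EI.
Compatibility — zero rotation at each built-in end:
  3.333 M_A + 1.667 M_B = 1967
  1.667 M_A + 3.333 M_B = 1767
Solving the pair gives M_A = 433.3 kip·ft and M_B = 313.4 kip·ft (hogging).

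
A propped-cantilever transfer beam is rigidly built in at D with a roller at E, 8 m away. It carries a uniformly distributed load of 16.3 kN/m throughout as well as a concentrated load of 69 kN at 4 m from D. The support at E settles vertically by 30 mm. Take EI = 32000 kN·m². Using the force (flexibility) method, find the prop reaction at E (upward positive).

R_E = 64.84 kN

Release the roller at E. Primary structure: cantilever fixed at D.
Deflection at E on the released cantilever, summing each load's contribution:
  UDL 16.3: wL⁴/(8EI) = 8346/EI
  point load 69 at a = 4: Pa²(3L − a)/(6EI) = 3680/EI
  δ_0 = 12026/EI
Flexibility coefficient — unit upward force at E: δ_{EE} = L³/(3EI) = 170.7/EI.
With EI = 32000 kN·m²: δ_0 = 0.3758 m and δ_{EE} = 0.005333 m/kN.
Compatibility — the beam at E must follow the support down by 0.03 m: δ_0 − R_E·δ_{EE} = 0.03, so R_E = (0.3758 − 0.03)/0.005333 = 64.84 kN.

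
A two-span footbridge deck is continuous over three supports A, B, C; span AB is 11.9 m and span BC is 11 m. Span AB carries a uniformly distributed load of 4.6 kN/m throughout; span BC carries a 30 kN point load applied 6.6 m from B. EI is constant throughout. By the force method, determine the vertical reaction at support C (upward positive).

R_C = 11.73 kN

Release continuity at B by inserting a hinge; the redundant is the internal moment M_B. The primary structure is two simply-supported spans AB and BC.
Rotations at B on the released spans (each span's end-slope, ×1/EI):
  span AB: UDL 4.6: wL³/(24EI) = 323/EI
  span BC: point load 30 at a = 6.6: Pab(L + b)/(6LEI) = 203.3/EI
  relative rotation θ_0 = (323 + 203.3)/EI = 526.3/EI
A unit hogging moment at B produces rotation L₁/(3EI) + L₂/(3EI) = 7.633/EI.
Compatibility: M_B·(L₁+L₂)/(3EI) = θ_0, giving M_B = 68.94 kN·m (hogging).
Span BC, ΣM about C: R_B^{BC}·11 = 132 + 68.94, so R_B^{BC} = 18.27 kN and R_C = 30 − 18.27 = 11.73 kN.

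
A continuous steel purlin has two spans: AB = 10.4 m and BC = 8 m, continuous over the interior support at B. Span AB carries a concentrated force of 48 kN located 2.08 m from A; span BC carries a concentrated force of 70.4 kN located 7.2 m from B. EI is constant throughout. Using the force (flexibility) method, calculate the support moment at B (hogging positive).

M_B = 39.21 kN·m

Insert a hinge at B; M_B is the redundant, and each span becomes simply supported.
End slopes at the hinge B, treating each span as simply supported:
  span AB: point load 48 at a = 2.08: Pab(L + a)/(6LEI) = 166.1/EI
  span BC: point load 70.4 at a = 7.2: Pab(L + b)/(6LEI) = 74.34/EI
  relative rotation θ_0 = (166.1 + 74.34)/EI = 240.5/EI
A unit hogging moment at B produces rotation L₁/(3EI) + L₂/(3EI) = 6.133/EI.
Slope continuity at B: θ_0 = M_B·6.133/EI, so M_B = 240.5/6.133 = 39.21 kN·m (hogging).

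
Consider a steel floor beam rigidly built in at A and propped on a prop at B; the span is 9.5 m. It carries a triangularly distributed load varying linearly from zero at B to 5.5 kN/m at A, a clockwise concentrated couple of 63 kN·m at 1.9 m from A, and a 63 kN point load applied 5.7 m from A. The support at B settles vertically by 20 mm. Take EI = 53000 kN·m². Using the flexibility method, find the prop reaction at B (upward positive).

Remove the prop at B; the released (primary) structure is a cantilever built in at A.
Deflection at B on the released cantilever, summing each load's contribution:
  triangular load, peak 5.5 at the fixed end: w₀L⁴/(30EI) = 1493/EI
  clockwise couple 63 at a = 1.9: M₀a(2L − a)/(2EI) = 1023/EI
  point load 63 at a = 5.7: Pa²(3L − a)/(6EI) = 7778/EI
  δ_0 = 10295/EI
Flexibility coefficient — unit upward force at B: δ_{BB} = L³/(3EI) = 285.8/EI.
With EI = 53000 kN·m²: δ_0 = 0.19424 m and δ_{BB} = 0.005392 m/kN.
Compatibility — the beam at B must follow the support down by 0.02 m: δ_0 − R_B·δ_{BB} = 0.02, so R_B = (0.19424 − 0.02)/0.005392 = 32.31 kN.

R_B = 32.31 kN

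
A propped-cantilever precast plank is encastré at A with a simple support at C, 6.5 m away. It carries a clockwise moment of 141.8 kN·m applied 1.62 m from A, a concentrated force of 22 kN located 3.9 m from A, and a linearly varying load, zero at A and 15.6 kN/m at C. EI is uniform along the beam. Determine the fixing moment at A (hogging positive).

Release the roller at C. Primary structure: cantilever fixed at A.
Primary-structure tip deflection at C by superposition:
  clockwise couple 141.8 at a = 1.62: M₀a(2L − a)/(2EI) = 1307/EI
  point load 22 at a = 3.9: Pa²(3L − a)/(6EI) = 870/EI
  triangular load, peak 15.6 at the free end: 11w₀L⁴/(120EI) = 2553/EI
  δ_0 = 4730/EI
Tip deflection under a unit load at C: L³/(3EI) = 91.54/EI.
Compatibility at C: δ_0 − R_C·δ_{CC} = 0, so R_C = 4730/91.54 = 51.67 kN.
Moment equilibrium about A: M_A = Σ(load moments about A) − R_C·L = 447.3 − 51.67×6.5 = 111.5 kN·m.

M_A = 111.5 kN·m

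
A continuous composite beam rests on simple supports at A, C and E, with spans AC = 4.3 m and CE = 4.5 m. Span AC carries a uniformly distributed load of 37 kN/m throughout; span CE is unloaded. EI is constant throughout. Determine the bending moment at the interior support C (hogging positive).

Insert a hinge at C; M_C is the redundant, and each span becomes simply supported.
Rotations at C on the released spans (each span's end-slope, ×1/EI):
  span AC: UDL 37: wL³/(24EI) = 122.6/EI
  relative rotation θ_0 = (122.6 + 0)/EI = 122.6/EI
A unit hogging moment at C produces rotation L₁/(3EI) + L₂/(3EI) = 2.933/EI.
Slope continuity at C: θ_0 = M_C·2.933/EI, so M_C = 122.6/2.933 = 41.79 kN·m (hogging).

M_C = 41.79 kN·m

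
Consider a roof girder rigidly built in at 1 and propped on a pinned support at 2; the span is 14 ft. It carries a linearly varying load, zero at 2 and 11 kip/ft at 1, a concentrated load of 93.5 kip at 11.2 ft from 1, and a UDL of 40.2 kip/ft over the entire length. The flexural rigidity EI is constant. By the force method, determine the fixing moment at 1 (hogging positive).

M_1 = 1254 kip·ft

Take the reaction at 2 as the redundant and release it; the primary structure is a cantilever fixed at 1.
Downward deflection at the released point 2 due to the loads:
  triangular load, peak 11 at the fixed end: w₀L⁴/(30EI) = 14086/EI
  point load 93.5 at a = 11.2: Pa²(3L − a)/(6EI) = 60207/EI
  UDL 40.2: wL⁴/(8EI) = 193040/EI
  δ_0 = 267333/EI
Tip deflection under a unit load at 2: L³/(3EI) = 914.7/EI.
Compatibility at 2: δ_0 − R_2·δ_{22} = 0, so R_2 = 267333/914.7 = 292.3 kip.
Moment equilibrium about 1: M_1 = Σ(load moments about 1) − R_2·L = 5346 − 292.3×14 = 1254 kip·ft.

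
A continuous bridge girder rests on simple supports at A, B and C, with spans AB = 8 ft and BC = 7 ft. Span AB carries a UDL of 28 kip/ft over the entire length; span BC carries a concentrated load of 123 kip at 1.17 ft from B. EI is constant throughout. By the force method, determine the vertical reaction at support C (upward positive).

Release continuity at B by inserting a hinge; the redundant is the internal moment M_B. The primary structure is two simply-supported spans AB and BC.
End slopes at the hinge B, treating each span as simply supported:
  span AB: UDL 28: wL³/(24EI) = 597.3/EI
  span BC: point load 123 at a = 1.17: Pab(L + b)/(6LEI) = 256.3/EI
  relative rotation θ_0 = (597.3 + 256.3)/EI = 853.6/EI
A unit hogging moment at B produces rotation L₁/(3EI) + L₂/(3EI) = 5/EI.
Compatibility: M_B·(L₁+L₂)/(3EI) = θ_0, giving M_B = 170.7 kip·ft (hogging).
Span BC, ΣM about C: R_B^{BC}·7 = 717.1 + 170.7, so R_B^{BC} = 126.8 kip and R_C = 123 − 126.8 = -3.831 kip.

R_C = -3.831 kip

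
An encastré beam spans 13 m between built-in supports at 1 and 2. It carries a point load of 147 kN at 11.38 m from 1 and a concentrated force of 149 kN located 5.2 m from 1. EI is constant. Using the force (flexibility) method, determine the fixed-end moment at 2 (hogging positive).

M_2 = 368.4 kN·m

Take the two fixed-end moments M_1, M_2 as redundants; the released structure is the simple span 12.
On the primary (simply-supported) span, the end slopes from the loading are:
  at 1: point load 147 at a = 11.38: Pab(L + b)/(6LEI) = 508/EI
  at 2: point load 147 at a = 11.38: Pab(L + a)/(6LEI) = 847.1/EI
  at 1: point load 149 at a = 5.2: Pab(L + b)/(6LEI) = 1612/EI
  at 2: point load 149 at a = 5.2: Pab(L + a)/(6LEI) = 1410/EI
  θ_10 = 2120/EI,  θ_20 = 2257/EI
Flexibility coefficients: a unit moment at one end gives L/(3EI) there and L/(6EI) at the far end, so f₁₁ = f₂₂ = 4.333/EI and f₁₂ = f₂₁ = 2.167/EI.
Compatibility — zero rotation at each built-in end:
  4.333 M_1 + 2.167 M_2 = 2120
  2.167 M_1 + 4.333 M_2 = 2257
Solving the pair gives M_1 = 304.9 kN·m and M_2 = 368.4 kN·m (hogging).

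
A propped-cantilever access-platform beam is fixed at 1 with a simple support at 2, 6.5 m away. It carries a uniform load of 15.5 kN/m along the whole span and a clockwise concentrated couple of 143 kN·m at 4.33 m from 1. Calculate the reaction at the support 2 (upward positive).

R_2 = 67.1 kN

Release the roller at 2. Primary structure: cantilever fixed at 1.
Primary-structure tip deflection at 2 by superposition:
  UDL 15.5: wL⁴/(8EI) = 3459/EI
  clockwise couple 143 at a = 4.33: M₀a(2L − a)/(2EI) = 2684/EI
  δ_0 = 6143/EI
Flexibility coefficient — unit upward force at 2: δ_{22} = L³/(3EI) = 91.54/EI.
The prop prevents deflection at 2: R_2 = δ_0/δ_{22} = 6143/91.54 = 67.1 kN.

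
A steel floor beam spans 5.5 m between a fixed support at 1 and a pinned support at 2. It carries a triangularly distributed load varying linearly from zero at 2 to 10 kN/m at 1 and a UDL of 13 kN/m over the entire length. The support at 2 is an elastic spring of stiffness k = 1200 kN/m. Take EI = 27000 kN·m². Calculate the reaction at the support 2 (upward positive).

R_2 = 22.99 kN

Choose R_2 as the redundant. The primary structure is the cantilever fixed at 1.
Downward deflection at the released point 2 due to the loads:
  triangular load, peak 10 at the fixed end: w₀L⁴/(30EI) = 305/EI
  UDL 13: wL⁴/(8EI) = 1487/EI
  δ_0 = 1792/EI
Flexibility coefficient — unit upward force at 2: δ_{22} = L³/(3EI) = 55.46/EI.
With EI = 27000 kN·m²: δ_0 = 0.06637 m and δ_{22} = 0.002054 m/kN.
Compatibility — the spring shortens by R_2/k under the reaction it provides: δ_0 − R_2·δ_{22} = R_2/k. With 1/k = 0.000833 m/kN, R_2 = δ_0 / (δ_{22} + 1/k) = 0.06637 / (0.002054 + 0.000833) = 22.99 kN.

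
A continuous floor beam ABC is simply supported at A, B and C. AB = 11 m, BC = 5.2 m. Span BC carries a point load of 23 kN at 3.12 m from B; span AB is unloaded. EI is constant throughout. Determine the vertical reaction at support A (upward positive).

Take M_B as the redundant. Released structure: two simple spans AB and BC with a hinge at B.
Rotations at B on the released spans (each span's end-slope, ×1/EI):
  span BC: point load 23 at a = 3.12: Pab(L + b)/(6LEI) = 34.83/EI
  relative rotation θ_0 = (0 + 34.83)/EI = 34.83/EI
A unit hogging moment at B produces rotation L₁/(3EI) + L₂/(3EI) = 5.4/EI.
Compatibility: M_B·(L₁+L₂)/(3EI) = θ_0, giving M_B = 6.45 kN·m (hogging).
Span AB, ΣM about A with M_B applied at B: R_B^{AB}·11 = 0 + 6.45, so R_B^{AB} = 0.5863 kN and R_A = 0 − 0.5863 = -0.5863 kN.

R_A = -0.5863 kN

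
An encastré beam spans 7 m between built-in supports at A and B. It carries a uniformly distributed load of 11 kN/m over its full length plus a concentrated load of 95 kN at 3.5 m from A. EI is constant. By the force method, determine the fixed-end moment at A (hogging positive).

Take the two fixed-end moments M_A, M_B as redundants; the released structure is the simple span AB.
End rotations of the released simple span under the applied load (×1/EI):
  at A: UDL 11: wL³/(24EI) = 157.2/EI
  at B: UDL 11: wL³/(24EI) = 157.2/EI
  at A: point load 95 at a = 3.5: Pab(L + b)/(6LEI) = 290.9/EI
  at B: point load 95 at a = 3.5: Pab(L + a)/(6LEI) = 290.9/EI
  θ_A0 = 448.1/EI,  θ_B0 = 448.1/EI
Flexibility coefficients: a unit moment at one end gives L/(3EI) there and L/(6EI) at the far end, so f₁₁ = f₂₂ = 2.333/EI and f₁₂ = f₂₁ = 1.167/EI.
Compatibility — zero rotation at each built-in end:
  2.333 M_A + 1.167 M_B = 448.1
  1.167 M_A + 2.333 M_B = 448.1
Solving the pair gives M_A = 128 kN·m and M_B = 128 kN·m (hogging).

M_A = 128 kN·m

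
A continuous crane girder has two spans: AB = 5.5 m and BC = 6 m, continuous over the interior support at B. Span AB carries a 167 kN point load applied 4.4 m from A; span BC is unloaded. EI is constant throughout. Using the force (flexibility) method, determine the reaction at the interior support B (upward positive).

R_B = 155.6 kN

Take M_B as the redundant. Released structure: two simple spans AB and BC with a hinge at B.
Discontinuity in slope at B on the released structure — sum the simple-span end rotations:
  span AB: point load 167 at a = 4.4: Pab(L + a)/(6LEI) = 242.5/EI
  relative rotation θ_0 = (242.5 + 0)/EI = 242.5/EI
A unit hogging moment at B produces rotation L₁/(3EI) + L₂/(3EI) = 3.833/EI.
Compatibility: M_B·(L₁+L₂)/(3EI) = θ_0, giving M_B = 63.26 kN·m (hogging).
Span AB, ΣM about A with M_B applied at B: R_B^{AB}·5.5 = 734.8 + 63.26, so R_B^{AB} = 145.1 kN and R_A = 167 − 145.1 = 21.9 kN.
Span BC, ΣM about C: R_B^{BC}·6 = 0 + 63.26, so R_B^{BC} = 10.54 kN and R_C = 0 − 10.54 = -10.54 kN.
R_B = 145.1 + 10.54 = 155.6 kN.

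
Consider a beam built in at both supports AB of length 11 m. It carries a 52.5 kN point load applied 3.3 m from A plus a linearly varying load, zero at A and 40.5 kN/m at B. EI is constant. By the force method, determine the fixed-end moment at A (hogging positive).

Take the two fixed-end moments M_A, M_B as redundants; the released structure is the simple span AB.
Simple-span end rotations at A and B under the given loads:
  at A: point load 52.5 at a = 3.3: Pab(L + b)/(6LEI) = 378/EI
  at B: point load 52.5 at a = 3.3: Pab(L + a)/(6LEI) = 289/EI
  at A: triangular load, peak 40.5: 7w₀L³/(360EI) = 1048/EI
  at B: triangular load, peak 40.5: w₀L³/(45EI) = 1198/EI
  θ_A0 = 1426/EI,  θ_B0 = 1487/EI
Flexibility coefficients: a unit moment at one end gives L/(3EI) there and L/(6EI) at the far end, so f₁₁ = f₂₂ = 3.667/EI and f₁₂ = f₂₁ = 1.833/EI.
Compatibility — zero rotation at each built-in end:
  3.667 M_A + 1.833 M_B = 1426
  1.833 M_A + 3.667 M_B = 1487
Solving the pair gives M_A = 248.2 kN·m and M_B = 281.4 kN·m (hogging).

M_A = 248.2 kN·m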